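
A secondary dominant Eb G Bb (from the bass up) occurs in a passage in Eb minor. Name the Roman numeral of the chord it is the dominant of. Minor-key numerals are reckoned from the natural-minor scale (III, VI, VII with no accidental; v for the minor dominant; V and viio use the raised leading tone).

iv

The chord is a major triad on Eb.
A dominant resolves down a perfect fifth: Eb → Ab. In Eb minor, Ab is scale degree 4, i.e. iv.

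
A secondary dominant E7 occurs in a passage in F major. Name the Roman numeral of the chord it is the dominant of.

The chord is a dominant seventh chord on E.
A dominant resolves down a perfect fifth: E → A. In F major, A is scale degree 3, i.e. iii.

iii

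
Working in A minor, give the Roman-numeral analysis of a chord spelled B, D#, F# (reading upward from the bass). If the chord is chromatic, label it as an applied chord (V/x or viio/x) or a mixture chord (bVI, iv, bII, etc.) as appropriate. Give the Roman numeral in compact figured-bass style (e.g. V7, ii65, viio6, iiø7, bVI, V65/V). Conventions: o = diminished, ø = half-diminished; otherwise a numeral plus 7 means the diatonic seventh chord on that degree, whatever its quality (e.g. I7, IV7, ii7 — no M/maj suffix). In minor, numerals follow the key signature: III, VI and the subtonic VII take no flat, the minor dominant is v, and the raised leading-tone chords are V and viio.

V/V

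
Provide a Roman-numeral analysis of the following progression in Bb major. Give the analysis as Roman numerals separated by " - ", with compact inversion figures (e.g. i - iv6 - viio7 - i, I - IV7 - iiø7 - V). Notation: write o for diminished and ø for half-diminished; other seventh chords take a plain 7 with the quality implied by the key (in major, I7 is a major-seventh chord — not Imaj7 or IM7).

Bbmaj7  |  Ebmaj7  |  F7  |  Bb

I7 - IV7 - V7 - I

Bbmaj7 has root Bb, degree 1 in Bb major, so I7.
Ebmaj7 has root Eb, degree 4 in Bb major, so IV7.
F7: root F is the dominant; dominant seventh chord there is V7.
Bb: root Bb is the tonic; major triad there is I.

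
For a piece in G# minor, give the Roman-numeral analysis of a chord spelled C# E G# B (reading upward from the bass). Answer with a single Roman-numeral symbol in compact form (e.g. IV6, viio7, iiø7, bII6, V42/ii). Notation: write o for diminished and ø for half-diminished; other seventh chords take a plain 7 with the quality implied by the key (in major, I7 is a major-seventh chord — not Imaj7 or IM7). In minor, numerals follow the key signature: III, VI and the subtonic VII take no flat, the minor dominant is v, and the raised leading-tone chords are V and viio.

iv7

The pitches C#-E-G#-B form a minor seventh chord rooted on C#.
In G# minor, C# is the subdominant; the diatonic minor seventh chord there is iv7.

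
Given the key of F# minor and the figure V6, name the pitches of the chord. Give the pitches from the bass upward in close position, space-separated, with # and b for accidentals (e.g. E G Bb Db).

E# G# C#

In F# minor, the dominant is C#. The dominant is major (leading tone raised), so V is a major triad.
Stacking thirds from C# gives C#-E#-G#.
The figured bass 6 indicates first inversion, placing the third (E#) in the bass: E#-G#-C#.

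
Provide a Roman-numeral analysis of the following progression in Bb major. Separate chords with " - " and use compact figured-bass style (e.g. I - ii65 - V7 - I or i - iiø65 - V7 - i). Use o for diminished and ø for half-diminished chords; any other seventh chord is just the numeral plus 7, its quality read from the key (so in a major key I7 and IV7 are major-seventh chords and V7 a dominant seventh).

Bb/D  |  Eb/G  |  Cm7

I6 - IV6 - ii7

Bb/D: major triad on Bb = scale degree 1 → I6.
Eb/G: root Eb is the subdominant; major triad there is IV6.
Cm7: root C is the supertonic; minor seventh chord there is ii7.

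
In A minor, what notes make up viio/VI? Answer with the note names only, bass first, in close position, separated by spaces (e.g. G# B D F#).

viio/VI is a secondary leading-tone chord. The target VI is F in A minor; the applied chord is rooted a semitone below, on E.
Building a diminished triad on E gives E-G-Bb.

E G Bb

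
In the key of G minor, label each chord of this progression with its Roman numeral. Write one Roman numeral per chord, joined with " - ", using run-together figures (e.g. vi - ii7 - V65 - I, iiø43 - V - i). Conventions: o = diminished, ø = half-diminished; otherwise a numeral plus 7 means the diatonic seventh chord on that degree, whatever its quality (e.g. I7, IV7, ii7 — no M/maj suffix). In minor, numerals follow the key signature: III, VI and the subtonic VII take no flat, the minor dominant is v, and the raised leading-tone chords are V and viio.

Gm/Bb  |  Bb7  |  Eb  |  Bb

i6 - V7/VI - VI - III

Gm/Bb has root G, degree 1 in G minor, so i6.
Bb7: chromatic; Bb is V of VI, so V7/VI.
Eb has root Eb, degree 6 in G minor, so VI.
Bb has root Bb, degree 3 in G minor, so III.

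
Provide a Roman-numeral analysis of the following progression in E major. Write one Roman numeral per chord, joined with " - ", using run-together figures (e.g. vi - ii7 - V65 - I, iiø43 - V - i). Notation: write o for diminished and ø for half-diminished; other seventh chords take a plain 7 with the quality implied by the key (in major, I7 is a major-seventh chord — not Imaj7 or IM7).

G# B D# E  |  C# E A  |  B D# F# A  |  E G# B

G#-B-D#-E: major seventh chord on E = scale degree 1 → I65.
C#-E-A: major triad on A = scale degree 4 → IV6.
B-D#-F#-A has root B, degree 5 in E major, so V7.
E-G#-B: root E is the tonic; major triad there is I.

I65 - IV6 - V7 - I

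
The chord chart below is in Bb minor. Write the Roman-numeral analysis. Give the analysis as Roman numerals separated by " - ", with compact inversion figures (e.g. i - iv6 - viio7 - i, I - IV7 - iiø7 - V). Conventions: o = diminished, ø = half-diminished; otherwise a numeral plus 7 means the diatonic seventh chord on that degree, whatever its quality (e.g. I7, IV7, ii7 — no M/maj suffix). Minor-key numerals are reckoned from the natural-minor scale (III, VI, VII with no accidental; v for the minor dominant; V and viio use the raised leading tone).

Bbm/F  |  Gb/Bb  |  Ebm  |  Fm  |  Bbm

Bbm/F has root Bb, degree 1 in Bb minor, so i64.
Gb/Bb: root Gb is the submediant; major triad there is VI6.
Ebm: root Eb is the subdominant; minor triad there is iv.
Fm has root F, degree 5 in Bb minor, so v.
Bbm: root Bb is the tonic; minor triad there is i.

i64 - VI6 - iv - v - i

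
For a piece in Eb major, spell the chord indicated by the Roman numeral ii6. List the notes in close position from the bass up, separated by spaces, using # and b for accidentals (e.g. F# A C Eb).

Ab C F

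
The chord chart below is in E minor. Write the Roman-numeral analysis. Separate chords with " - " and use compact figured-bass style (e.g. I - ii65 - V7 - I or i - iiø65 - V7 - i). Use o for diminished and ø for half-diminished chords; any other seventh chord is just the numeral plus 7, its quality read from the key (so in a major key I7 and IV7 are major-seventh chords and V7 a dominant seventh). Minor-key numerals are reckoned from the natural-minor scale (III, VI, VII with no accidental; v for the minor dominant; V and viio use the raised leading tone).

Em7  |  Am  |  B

Em7: root E is the tonic; minor seventh chord there is i7.
Am: minor triad on A = scale degree 4 → iv.
B: major triad on B = scale degree 5 → V.

i7 - iv - V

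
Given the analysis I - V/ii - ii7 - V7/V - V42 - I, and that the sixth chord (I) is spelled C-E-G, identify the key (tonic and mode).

I is given as C-E-G — a major triad with root C.
If C is scale degree 1 and the mode makes that degree carry a major triad, the tonic is C and the mode is major.

C major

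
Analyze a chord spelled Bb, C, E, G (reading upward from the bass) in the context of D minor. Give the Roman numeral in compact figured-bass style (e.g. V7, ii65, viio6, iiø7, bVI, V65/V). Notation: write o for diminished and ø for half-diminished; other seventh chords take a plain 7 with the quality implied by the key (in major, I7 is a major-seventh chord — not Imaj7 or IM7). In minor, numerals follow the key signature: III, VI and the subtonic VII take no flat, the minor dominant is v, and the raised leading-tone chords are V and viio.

VII42

The pitches C-E-G-Bb form a dominant seventh chord rooted on C.
In D minor, C is the subtonic; the diatonic dominant seventh chord there is VII7.
With Bb in the bass the chord is in third inversion, so the figured bass is 42.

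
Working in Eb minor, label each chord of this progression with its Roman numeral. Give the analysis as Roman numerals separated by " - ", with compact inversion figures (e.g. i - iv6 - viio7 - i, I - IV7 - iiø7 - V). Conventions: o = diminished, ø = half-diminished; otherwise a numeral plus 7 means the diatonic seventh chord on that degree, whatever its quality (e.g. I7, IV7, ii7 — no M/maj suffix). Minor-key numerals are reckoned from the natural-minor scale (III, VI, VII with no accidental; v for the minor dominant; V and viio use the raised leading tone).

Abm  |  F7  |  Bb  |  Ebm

iv - V7/V - V - i

Abm: minor triad on Ab = scale degree 4 → iv.
F7: chromatic; F is V of V, so V7/V.
Bb has root Bb, degree 5 in Eb minor, so V.
Ebm: minor triad on Eb = scale degree 1 → i.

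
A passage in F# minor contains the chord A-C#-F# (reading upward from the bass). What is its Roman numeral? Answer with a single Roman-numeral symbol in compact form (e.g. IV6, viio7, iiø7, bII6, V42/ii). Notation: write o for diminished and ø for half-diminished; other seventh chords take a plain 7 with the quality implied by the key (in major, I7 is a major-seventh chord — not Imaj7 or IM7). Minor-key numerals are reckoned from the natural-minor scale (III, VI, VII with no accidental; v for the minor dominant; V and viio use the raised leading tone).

The pitches F#-A-C# form a minor triad rooted on F#.
In F# minor, F# is the tonic; the diatonic minor triad there is i.
With A in the bass the chord is in first inversion, so the figured bass is 6.

i6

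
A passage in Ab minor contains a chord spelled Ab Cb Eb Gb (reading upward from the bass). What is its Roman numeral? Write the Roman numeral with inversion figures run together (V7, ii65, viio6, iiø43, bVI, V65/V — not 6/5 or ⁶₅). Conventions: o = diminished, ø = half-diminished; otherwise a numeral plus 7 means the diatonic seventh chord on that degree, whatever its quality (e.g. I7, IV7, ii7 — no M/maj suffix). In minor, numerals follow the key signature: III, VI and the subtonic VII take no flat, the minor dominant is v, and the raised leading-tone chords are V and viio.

i7

Stacked in thirds the chord is Ab-Cb-Eb-Gb: a minor seventh chord on Ab.
Ab is scale degree 1 in Ab minor, and a minor seventh chord on that degree is written i7.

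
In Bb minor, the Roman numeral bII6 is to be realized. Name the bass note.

bII in Bb minor has root Cb; the chord is Cb-Eb-Gb.
The figure 6 means first inversion — the third is in the bass.

Eb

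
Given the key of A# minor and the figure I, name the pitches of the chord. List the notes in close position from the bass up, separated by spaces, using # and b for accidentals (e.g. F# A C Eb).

A# C## E#

I is the major tonic (Picardy third), borrowed from the parallel major. In A# minor that root is A#.
So the chord is A#-C##-E#, a major triad.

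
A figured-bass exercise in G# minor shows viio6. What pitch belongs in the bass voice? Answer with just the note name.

A#

viio in G# minor has root F##; the chord is F##-A#-C#.
The figure 6 means first inversion — the third is in the bass.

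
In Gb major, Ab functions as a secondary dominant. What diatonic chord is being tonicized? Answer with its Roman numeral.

V

The chord is a major triad on Ab.
A dominant resolves down a perfect fifth: Ab → Db. In Gb major, Db is scale degree 5, i.e. V.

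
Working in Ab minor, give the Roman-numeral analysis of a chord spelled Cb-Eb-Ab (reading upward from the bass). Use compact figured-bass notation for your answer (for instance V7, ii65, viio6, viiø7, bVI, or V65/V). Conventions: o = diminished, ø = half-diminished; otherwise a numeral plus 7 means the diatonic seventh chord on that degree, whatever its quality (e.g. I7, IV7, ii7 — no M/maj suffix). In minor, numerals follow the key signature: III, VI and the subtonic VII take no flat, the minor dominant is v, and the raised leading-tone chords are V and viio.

The pitches Ab-Cb-Eb form a minor triad rooted on Ab.
Ab is scale degree 1 in Ab minor, and a minor triad on that degree is written i.
With Cb in the bass the chord is in first inversion, so the figured bass is 6.

i6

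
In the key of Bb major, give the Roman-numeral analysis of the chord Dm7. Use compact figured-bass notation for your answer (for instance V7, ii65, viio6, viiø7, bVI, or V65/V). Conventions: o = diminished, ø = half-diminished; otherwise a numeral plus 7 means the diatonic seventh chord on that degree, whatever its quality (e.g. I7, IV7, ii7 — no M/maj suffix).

The pitches D-F-A-C form a minor seventh chord rooted on D.
In Bb major, D is the mediant; the diatonic minor seventh chord there is iii7.

iii7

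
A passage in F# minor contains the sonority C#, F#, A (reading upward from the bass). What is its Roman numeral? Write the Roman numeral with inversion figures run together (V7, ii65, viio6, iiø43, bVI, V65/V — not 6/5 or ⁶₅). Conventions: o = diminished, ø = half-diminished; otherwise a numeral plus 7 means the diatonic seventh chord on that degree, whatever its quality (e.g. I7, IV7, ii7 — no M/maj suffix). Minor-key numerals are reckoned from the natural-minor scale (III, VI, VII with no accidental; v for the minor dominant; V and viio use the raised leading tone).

Stacked in thirds the chord is F#-A-C#: a minor triad on F#.
In F# minor, F# is the tonic; the diatonic minor triad there is i.
With C# in the bass the chord is in second inversion, so the figured bass is 64.

i64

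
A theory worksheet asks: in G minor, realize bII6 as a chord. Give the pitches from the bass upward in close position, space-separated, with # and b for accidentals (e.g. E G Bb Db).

C Eb Ab

bII6 is the Neapolitan sixth — a major triad on the lowered second degree, here in its customary first inversion. In G minor that root is Ab.
So the chord is Ab-C-Eb, a major triad.
With the 6 figure the chord is in first inversion; from the bass C upward in close position it reads C-Eb-Ab.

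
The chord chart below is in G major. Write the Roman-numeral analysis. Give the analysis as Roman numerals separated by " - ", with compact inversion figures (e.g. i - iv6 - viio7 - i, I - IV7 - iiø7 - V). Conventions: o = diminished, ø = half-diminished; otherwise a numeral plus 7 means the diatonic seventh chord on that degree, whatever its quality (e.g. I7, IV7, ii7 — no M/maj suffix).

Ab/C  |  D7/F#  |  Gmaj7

Ab/C: major triad on Ab — chromatic; Ab is the lowered second degree, so this is the Neapolitan sixth, bII6 (third, C, in the bass — hence the 6).
D7/F# has root D, degree 5 in G major, so V65.
Gmaj7 has root G, degree 1 in G major, so I7.

bII6 - V65 - I7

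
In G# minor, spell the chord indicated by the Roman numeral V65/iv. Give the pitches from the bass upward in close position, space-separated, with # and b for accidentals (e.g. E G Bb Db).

B# D# F# G#

V65/iv is a secondary dominant — the dominant seventh of iv. iv in G# minor is C#, so the applied chord's root is G#, a perfect fifth above.
Building a dominant seventh chord on G# gives G#-B#-D#-F#.
With the 65 figure the chord is in first inversion; from the bass B# upward in close position it reads B#-D#-F#-G#.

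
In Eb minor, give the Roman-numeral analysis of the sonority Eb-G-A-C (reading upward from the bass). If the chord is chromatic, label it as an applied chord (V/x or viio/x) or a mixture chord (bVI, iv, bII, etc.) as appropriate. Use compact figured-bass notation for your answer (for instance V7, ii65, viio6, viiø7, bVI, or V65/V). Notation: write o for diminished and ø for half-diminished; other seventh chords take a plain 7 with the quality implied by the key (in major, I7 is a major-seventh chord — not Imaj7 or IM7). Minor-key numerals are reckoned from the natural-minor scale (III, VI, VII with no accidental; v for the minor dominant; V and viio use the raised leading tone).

The pitches A-C-Eb-G form a half-diminished seventh chord rooted on A.
A sits a half step below Bb (V in Eb minor); a diminished chord there is the applied leading-tone chord of V.
With Eb in the bass the chord is in second inversion, so the figured bass is 43.

viiø43/V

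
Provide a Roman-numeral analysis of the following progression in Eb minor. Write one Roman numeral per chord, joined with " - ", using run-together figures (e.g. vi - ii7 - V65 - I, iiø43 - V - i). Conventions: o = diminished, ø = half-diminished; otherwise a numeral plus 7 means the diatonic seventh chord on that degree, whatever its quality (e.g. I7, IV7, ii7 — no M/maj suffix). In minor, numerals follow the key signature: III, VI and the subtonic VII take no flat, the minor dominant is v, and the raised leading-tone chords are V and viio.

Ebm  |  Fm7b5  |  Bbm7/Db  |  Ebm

Ebm has root Eb, degree 1 in Eb minor, so i.
Fm7b5: half-diminished seventh chord on F = scale degree 2 → iiø7.
Bbm7/Db has root Bb, degree 5 in Eb minor, so v65.
Ebm: root Eb is the tonic; minor triad there is i.

i - iiø7 - v65 - i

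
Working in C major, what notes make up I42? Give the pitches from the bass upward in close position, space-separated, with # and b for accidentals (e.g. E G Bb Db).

The numeral's case and figure indicate a major seventh chord. In C major its root, the tonic, is C.
Stacking thirds from C gives C-E-G-B.
With the 42 figure the chord is in third inversion; from the bass B upward in close position it reads B-C-E-G.

B C E G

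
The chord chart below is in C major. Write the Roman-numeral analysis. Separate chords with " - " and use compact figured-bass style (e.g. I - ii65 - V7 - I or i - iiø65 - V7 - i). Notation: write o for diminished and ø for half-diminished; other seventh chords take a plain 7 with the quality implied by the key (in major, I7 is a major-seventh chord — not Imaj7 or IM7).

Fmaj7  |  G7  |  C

IV7 - V7 - I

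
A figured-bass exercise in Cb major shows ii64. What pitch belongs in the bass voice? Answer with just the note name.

Ab

ii in Cb major has root Db; the chord is Db-Fb-Ab.
The figure 64 means second inversion — the fifth is in the bass.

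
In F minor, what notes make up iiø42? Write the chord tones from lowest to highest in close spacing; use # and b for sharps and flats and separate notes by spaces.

F G Bb Db

The numeral's case and figure indicate a half-diminished seventh chord. In F minor its root, the second degree, is G.
That chord is spelled G-Bb-Db-F.
The figured bass 42 indicates third inversion, placing the seventh (F) in the bass: F-G-Bb-Db.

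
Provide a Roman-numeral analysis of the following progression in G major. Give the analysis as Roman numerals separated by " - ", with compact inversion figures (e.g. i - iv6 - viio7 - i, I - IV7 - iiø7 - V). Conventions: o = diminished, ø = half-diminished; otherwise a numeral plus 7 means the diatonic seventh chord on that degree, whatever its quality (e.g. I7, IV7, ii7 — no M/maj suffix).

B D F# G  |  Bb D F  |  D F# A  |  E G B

I65 - bIII - V - vi

B-D-F#-G: root G is the tonic; major seventh chord there is I65.
Bb-D-F: major triad on Bb — chromatic; bIII (borrowed from the parallel minor).
D-F#-A: root D is the dominant; major triad there is V.
E-G-B: root E is the submediant; minor triad there is vi.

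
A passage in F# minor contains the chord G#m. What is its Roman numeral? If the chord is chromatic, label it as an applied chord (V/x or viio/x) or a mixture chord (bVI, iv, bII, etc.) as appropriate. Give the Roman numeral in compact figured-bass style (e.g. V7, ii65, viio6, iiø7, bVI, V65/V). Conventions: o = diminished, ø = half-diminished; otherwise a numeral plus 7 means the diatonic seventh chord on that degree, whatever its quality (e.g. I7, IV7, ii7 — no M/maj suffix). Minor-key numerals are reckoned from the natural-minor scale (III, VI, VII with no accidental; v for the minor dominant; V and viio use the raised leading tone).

Stacked in thirds the chord is G#-B-D#: a minor triad on G#.
G# is the second degree of F# minor. This is the minor supertonic, borrowed from the parallel major (the Dorian ii).

ii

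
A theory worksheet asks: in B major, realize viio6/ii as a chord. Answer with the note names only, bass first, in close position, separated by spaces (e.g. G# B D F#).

viio6/ii is a secondary leading-tone chord. The target ii is C# in B major; the applied chord is rooted a semitone below, on B#.
Building a diminished triad on B# gives B#-D#-F#.
With the 6 figure the chord is in first inversion; from the bass D# upward in close position it reads D#-F#-B#.

D# F# B#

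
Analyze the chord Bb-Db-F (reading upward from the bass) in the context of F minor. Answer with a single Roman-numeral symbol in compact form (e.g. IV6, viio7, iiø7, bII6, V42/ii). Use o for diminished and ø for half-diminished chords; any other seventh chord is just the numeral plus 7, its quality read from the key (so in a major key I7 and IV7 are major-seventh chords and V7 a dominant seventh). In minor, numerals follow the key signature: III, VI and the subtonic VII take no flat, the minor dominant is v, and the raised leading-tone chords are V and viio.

Stacked in thirds the chord is Bb-Db-F: a minor triad on Bb.
Bb is scale degree 4 in F minor, and a minor triad on that degree is written iv.

iv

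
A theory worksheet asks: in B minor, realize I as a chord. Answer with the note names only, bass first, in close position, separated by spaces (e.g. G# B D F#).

B D# F#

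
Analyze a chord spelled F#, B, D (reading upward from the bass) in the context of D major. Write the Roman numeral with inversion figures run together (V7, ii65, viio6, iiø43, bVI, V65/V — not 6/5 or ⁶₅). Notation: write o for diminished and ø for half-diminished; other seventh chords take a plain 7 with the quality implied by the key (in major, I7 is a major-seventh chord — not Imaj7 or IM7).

The pitches B-D-F# form a minor triad rooted on B.
In D major, B is the submediant; the diatonic minor triad there is vi.
With F# in the bass the chord is in second inversion, so the figured bass is 64.

vi64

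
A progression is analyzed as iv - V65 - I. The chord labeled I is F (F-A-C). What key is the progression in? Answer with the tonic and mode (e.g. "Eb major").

The chord F is a major triad rooted on F; its label is I.
If F is scale degree 1 and the mode makes that degree carry a major triad, the tonic is F and the mode is major.

F major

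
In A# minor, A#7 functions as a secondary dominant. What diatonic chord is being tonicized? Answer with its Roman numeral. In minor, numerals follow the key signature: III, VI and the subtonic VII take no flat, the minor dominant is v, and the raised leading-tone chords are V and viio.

The chord is a dominant seventh chord on A#.
A dominant resolves down a perfect fifth: A# → D#. In A# minor, D# is scale degree 4, i.e. iv.

iv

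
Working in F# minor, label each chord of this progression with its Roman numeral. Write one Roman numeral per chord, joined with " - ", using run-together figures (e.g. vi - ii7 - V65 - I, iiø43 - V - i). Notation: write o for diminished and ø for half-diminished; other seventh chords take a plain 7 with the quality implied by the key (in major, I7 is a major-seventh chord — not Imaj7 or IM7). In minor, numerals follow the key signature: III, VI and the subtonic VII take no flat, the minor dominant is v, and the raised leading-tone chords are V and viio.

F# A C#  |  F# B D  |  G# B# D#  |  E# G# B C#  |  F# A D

F#-A-C#: minor triad on F# = scale degree 1 → i.
F#-B-D has root B, degree 4 in F# minor, so iv64.
G#-B#-D#: a major triad on G#, the applied dominant of V → V/V.
E#-G#-B-C#: root C# is the dominant; dominant seventh chord there is V65.
F#-A-D has root D, degree 6 in F# minor, so VI6.

i - iv64 - V/V - V65 - VI6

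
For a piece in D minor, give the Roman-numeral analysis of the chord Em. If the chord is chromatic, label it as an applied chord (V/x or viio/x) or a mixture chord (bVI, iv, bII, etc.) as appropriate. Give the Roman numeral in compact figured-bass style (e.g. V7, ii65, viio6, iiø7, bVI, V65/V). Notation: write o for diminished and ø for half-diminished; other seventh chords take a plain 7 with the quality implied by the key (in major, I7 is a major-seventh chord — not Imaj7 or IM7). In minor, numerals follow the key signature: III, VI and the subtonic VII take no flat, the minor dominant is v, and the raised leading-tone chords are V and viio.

ii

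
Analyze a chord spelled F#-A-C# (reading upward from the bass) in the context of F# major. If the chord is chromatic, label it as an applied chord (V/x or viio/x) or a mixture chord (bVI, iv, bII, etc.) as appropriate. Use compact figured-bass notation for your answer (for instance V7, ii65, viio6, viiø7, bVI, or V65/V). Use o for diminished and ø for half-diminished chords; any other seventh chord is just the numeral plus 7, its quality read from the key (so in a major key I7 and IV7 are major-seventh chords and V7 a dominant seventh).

i

Stacked in thirds the chord is F#-A-C#: a minor triad on F#.
F# is the first degree of F# major. This is the minor tonic, borrowed from the parallel minor.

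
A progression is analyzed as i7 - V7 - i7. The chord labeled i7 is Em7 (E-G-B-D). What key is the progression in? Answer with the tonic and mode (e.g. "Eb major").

E minor

The chord Em7 is a minor seventh chord rooted on E; its label is i7.
If E is scale degree 1 and the mode makes that degree carry a minor seventh chord, the tonic is E and the mode is minor.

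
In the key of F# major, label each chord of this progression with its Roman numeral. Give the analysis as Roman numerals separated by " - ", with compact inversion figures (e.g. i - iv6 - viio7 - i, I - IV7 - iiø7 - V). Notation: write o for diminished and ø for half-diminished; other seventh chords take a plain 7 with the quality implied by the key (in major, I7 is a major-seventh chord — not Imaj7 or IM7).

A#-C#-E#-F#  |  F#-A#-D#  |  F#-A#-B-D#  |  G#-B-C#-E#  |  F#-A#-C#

A#-C#-E#-F#: root F# is the tonic; major seventh chord there is I65.
F#-A#-D#: root D# is the submediant; minor triad there is vi6.
F#-A#-B-D#: root B is the subdominant; major seventh chord there is IV43.
G#-B-C#-E#: dominant seventh chord on C# = scale degree 5 → V43.
F#-A#-C#: major triad on F# = scale degree 1 → I.

I65 - vi6 - IV43 - V43 - I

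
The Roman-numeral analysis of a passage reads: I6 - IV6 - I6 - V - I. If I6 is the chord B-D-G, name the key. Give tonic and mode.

G major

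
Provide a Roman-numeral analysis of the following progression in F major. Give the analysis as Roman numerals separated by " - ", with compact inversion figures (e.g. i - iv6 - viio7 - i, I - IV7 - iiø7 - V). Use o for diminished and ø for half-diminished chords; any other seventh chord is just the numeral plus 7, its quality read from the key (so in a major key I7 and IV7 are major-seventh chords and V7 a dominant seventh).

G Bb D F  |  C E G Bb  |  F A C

ii7 - V7 - I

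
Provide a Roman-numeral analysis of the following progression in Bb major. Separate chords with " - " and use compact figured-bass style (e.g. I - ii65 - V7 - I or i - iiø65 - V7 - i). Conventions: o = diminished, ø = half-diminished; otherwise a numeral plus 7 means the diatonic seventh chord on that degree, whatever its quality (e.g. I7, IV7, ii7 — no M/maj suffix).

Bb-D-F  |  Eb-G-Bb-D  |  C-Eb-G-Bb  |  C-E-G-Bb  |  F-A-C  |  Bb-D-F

I - IV7 - ii7 - V7/V - V - I

Bb-D-F: major triad on Bb = scale degree 1 → I.
Eb-G-Bb-D has root Eb, degree 4 in Bb major, so IV7.
C-Eb-G-Bb has root C, degree 2 in Bb major, so ii7.
C-E-G-Bb: a dominant seventh chord on C, the applied dominant of V → V7/V.
F-A-C: major triad on F = scale degree 5 → V.
Bb-D-F has root Bb, degree 1 in Bb major, so I.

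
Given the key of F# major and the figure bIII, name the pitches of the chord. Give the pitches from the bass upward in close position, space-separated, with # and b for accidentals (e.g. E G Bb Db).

bIII is a major triad on the lowered third degree, borrowed from the parallel minor. In F# major that root is A.
So the chord is A-C#-E.

A C# E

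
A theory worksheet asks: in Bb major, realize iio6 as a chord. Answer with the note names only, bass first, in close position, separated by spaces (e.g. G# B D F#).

iio6 is the diminished supertonic triad, borrowed from the parallel minor. In Bb major that root is C.
So the chord is C-Eb-Gb, a diminished triad.
The figured bass 6 indicates first inversion, placing the third (Eb) in the bass: Eb-Gb-C.

Eb Gb C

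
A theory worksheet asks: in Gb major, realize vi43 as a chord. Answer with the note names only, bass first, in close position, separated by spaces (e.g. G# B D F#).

Bb Db Eb Gb

In Gb major, the submediant is Eb, and the diatonic chord built there is a minor seventh chord.
Stacking thirds from Eb gives Eb-Gb-Bb-Db.
With the 43 figure the chord is in second inversion; from the bass Bb upward in close position it reads Bb-Db-Eb-Gb.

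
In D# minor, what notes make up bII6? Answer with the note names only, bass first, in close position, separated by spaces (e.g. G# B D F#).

G# B E

Scale degree 2 in D# minor is E#; lowering it a half step gives E. bII6 is the Neapolitan sixth — a major triad on the lowered second degree, here in its customary first inversion.
So the chord is E-G#-B.
With the 6 figure the chord is in first inversion; from the bass G# upward in close position it reads G#-B-E.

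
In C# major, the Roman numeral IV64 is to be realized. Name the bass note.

IV in C# major has root F#; the chord is F#-A#-C#.
The figure 64 means second inversion — the fifth is in the bass.

C#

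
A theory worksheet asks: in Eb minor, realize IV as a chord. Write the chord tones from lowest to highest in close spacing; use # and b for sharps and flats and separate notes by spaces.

Ab C Eb

Scale degree 4 in Eb minor is Ab; here the chord built on it is altered to a major triad. IV is the major subdominant, borrowed from the parallel major.
So the chord is Ab-C-Eb.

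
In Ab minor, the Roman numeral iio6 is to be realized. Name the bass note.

iio in Ab minor has root Bb; the chord is Bb-Db-Fb.
The figure 6 means first inversion — the third is in the bass.

Db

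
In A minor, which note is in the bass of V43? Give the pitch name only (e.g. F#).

B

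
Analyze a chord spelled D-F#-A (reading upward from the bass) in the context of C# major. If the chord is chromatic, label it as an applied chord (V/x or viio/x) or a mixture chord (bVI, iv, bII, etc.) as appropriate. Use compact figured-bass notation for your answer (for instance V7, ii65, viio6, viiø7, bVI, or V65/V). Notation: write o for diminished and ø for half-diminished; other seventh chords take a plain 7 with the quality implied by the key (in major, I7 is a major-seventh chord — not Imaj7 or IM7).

The pitches D-F#-A form a major triad rooted on D.
D is the lowered second degree of C# major (diatonic 2 would be D#). This is the Neapolitan chord — a major triad on the lowered second degree.

bII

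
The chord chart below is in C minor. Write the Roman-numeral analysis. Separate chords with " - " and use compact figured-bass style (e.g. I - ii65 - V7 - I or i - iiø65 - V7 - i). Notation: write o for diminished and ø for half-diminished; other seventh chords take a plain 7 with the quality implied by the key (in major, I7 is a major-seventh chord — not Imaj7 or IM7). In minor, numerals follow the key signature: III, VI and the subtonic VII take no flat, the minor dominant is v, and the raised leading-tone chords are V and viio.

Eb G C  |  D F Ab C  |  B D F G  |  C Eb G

Eb-G-C has root C, degree 1 in C minor, so i6.
D-F-Ab-C has root D, degree 2 in C minor, so iiø7.
B-D-F-G: root G is the dominant; dominant seventh chord there is V65.
C-Eb-G has root C, degree 1 in C minor, so i.

i6 - iiø7 - V65 - i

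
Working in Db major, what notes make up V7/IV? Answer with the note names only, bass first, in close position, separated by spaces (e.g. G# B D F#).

Db F Ab Cb

The slash means an applied dominant: we want the dominant of IV. In Db major, IV is Gb major, and its dominant is built on Db.
Building a dominant seventh chord on Db gives Db-F-Ab-Cb.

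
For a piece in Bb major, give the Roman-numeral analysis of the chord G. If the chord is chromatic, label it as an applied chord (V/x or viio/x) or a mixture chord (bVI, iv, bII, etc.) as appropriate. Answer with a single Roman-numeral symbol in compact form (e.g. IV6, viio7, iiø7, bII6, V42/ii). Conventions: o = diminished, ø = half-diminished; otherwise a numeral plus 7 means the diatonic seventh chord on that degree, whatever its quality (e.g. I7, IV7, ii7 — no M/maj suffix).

The pitches G-B-D form a major triad rooted on G.
G is not a diatonic chord root with this quality in Bb major, but it lies a perfect fifth above C (ii), so the chord functions as an applied dominant of ii.

V/ii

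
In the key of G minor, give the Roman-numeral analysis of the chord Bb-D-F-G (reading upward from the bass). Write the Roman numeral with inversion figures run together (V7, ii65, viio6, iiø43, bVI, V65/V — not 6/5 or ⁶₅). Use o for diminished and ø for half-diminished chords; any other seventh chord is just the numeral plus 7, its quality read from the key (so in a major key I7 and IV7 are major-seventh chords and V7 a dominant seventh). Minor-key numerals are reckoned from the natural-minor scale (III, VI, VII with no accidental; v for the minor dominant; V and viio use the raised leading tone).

i65

Stacked in thirds the chord is G-Bb-D-F: a minor seventh chord on G.
G is scale degree 1 in G minor, and a minor seventh chord on that degree is written i7.
With Bb in the bass the chord is in first inversion, so the figured bass is 65.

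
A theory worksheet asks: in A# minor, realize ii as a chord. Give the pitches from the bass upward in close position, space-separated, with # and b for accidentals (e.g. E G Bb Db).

B# D# F##

ii is the minor supertonic, borrowed from the parallel major (the Dorian ii). In A# minor that root is B#.
So the chord is B#-D#-F##, a minor triad.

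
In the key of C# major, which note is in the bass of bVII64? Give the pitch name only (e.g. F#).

F#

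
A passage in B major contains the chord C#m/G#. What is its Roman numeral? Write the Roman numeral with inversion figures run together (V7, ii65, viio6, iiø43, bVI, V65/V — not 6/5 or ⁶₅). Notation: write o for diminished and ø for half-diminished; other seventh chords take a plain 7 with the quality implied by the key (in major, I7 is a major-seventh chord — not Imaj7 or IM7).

ii64

Stacked in thirds the chord is C#-E-G#: a minor triad on C#.
In B major, C# is the supertonic; the diatonic minor triad there is ii.
With G# in the bass the chord is in second inversion, so the figured bass is 64.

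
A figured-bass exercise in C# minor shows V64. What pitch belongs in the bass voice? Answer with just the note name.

V in C# minor has root G#; the chord is G#-B#-D#.
The figure 64 means second inversion — the fifth is in the bass.

D#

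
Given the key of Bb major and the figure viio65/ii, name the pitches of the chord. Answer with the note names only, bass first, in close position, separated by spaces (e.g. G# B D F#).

D F Ab B

viio65/ii is a secondary leading-tone chord. The target ii is C in Bb major; the applied chord is rooted a semitone below, on B.
Building a fully diminished seventh chord on B gives B-D-F-Ab.
With the 65 figure the chord is in first inversion; from the bass D upward in close position it reads D-F-Ab-B.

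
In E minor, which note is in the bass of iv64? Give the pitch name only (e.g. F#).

iv in E minor has root A; the chord is A-C-E.
The figure 64 means second inversion — the fifth is in the bass.

E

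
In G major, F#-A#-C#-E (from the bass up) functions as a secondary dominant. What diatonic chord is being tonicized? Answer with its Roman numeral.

iii

The chord is a dominant seventh chord on F#.
A dominant resolves down a perfect fifth: F# → B. In G major, B is scale degree 3, i.e. iii.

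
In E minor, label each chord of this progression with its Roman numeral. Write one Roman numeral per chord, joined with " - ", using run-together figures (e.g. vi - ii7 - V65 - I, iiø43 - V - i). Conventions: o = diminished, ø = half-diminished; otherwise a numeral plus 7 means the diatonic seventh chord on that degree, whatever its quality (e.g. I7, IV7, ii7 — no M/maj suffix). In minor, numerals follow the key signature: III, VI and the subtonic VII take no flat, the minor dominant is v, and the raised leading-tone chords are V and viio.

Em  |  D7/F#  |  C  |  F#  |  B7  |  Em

i - VII65 - VI - V/V - V7 - i

Em has root E, degree 1 in E minor, so i.
D7/F#: root D is the subtonic; dominant seventh chord there is VII65.
C has root C, degree 6 in E minor, so VI.
F# is the secondary dominant of V (major triad on F#): V/V.
B7 has root B, degree 5 in E minor, so V7.
Em has root E, degree 1 in E minor, so i.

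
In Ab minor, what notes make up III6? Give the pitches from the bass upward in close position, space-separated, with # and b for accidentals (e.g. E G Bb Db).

Eb Gb Cb

The numeral's case and figure indicate a major triad. In Ab minor its root, the third degree, is Cb.
That chord is spelled Cb-Eb-Gb.
With the 6 figure the chord is in first inversion; from the bass Eb upward in close position it reads Eb-Gb-Cb.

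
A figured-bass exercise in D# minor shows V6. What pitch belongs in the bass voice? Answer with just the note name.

V in D# minor has root A#; the chord is A#-C##-E#.
The figure 6 means first inversion — the third is in the bass.

C##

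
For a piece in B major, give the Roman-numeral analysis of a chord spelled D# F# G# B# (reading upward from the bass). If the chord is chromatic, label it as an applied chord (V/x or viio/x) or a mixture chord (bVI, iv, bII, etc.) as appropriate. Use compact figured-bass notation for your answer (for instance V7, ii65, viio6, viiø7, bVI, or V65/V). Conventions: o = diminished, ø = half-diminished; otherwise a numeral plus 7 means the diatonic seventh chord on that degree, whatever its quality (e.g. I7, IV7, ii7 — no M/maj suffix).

V43/ii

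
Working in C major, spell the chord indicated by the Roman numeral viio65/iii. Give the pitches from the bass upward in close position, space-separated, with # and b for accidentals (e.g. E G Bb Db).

F# A C D#

viio65/iii is a secondary leading-tone chord. The target iii is E in C major; the applied chord is rooted a semitone below, on D#.
Building a fully diminished seventh chord on D# gives D#-F#-A-C.
With the 65 figure the chord is in first inversion; from the bass F# upward in close position it reads F#-A-C-D#.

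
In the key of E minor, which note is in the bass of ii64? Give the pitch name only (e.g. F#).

C#

ii in E minor has root F#; the chord is F#-A-C#.
The figure 64 means second inversion — the fifth is in the bass.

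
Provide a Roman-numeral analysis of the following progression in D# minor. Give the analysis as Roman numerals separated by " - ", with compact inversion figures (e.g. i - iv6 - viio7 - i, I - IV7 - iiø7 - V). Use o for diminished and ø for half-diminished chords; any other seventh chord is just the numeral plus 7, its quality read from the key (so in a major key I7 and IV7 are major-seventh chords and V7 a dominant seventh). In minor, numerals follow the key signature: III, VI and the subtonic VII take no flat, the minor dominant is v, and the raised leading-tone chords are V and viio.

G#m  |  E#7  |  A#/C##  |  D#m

G#m: minor triad on G# = scale degree 4 → iv.
E#7 is the secondary dominant of V (dominant seventh chord on E#): V7/V.
A#/C##: major triad on A# = scale degree 5 → V6.
D#m: root D# is the tonic; minor triad there is i.

iv - V7/V - V6 - i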